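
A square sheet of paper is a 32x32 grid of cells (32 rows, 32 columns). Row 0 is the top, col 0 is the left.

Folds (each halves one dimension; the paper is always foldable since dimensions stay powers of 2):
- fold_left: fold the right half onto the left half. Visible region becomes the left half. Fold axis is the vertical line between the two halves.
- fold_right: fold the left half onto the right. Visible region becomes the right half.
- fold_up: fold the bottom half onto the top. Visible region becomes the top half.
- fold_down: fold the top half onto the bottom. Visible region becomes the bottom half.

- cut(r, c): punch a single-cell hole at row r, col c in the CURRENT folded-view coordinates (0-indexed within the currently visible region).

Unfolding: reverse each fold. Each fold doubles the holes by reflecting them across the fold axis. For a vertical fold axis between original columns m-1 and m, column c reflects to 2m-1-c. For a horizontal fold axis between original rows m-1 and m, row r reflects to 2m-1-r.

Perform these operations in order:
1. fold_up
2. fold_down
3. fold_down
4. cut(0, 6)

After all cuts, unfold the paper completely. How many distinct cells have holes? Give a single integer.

Answer: 8

Derivation:
Op 1 fold_up: fold axis h@16; visible region now rows[0,16) x cols[0,32) = 16x32
Op 2 fold_down: fold axis h@8; visible region now rows[8,16) x cols[0,32) = 8x32
Op 3 fold_down: fold axis h@12; visible region now rows[12,16) x cols[0,32) = 4x32
Op 4 cut(0, 6): punch at orig (12,6); cuts so far [(12, 6)]; region rows[12,16) x cols[0,32) = 4x32
Unfold 1 (reflect across h@12): 2 holes -> [(11, 6), (12, 6)]
Unfold 2 (reflect across h@8): 4 holes -> [(3, 6), (4, 6), (11, 6), (12, 6)]
Unfold 3 (reflect across h@16): 8 holes -> [(3, 6), (4, 6), (11, 6), (12, 6), (19, 6), (20, 6), (27, 6), (28, 6)]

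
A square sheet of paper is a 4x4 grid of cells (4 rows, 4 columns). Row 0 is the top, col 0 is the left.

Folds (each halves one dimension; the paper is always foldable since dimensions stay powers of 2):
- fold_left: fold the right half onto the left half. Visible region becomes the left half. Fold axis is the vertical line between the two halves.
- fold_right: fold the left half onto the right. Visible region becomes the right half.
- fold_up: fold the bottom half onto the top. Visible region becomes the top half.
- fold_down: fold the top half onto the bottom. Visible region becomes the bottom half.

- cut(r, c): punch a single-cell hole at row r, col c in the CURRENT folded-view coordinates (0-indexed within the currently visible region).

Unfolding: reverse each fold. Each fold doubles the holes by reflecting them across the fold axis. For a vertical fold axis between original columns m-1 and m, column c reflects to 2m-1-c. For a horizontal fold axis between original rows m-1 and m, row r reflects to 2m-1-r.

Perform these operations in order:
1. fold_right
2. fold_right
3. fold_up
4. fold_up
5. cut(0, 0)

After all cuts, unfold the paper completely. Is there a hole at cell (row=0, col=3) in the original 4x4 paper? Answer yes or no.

Answer: yes

Derivation:
Op 1 fold_right: fold axis v@2; visible region now rows[0,4) x cols[2,4) = 4x2
Op 2 fold_right: fold axis v@3; visible region now rows[0,4) x cols[3,4) = 4x1
Op 3 fold_up: fold axis h@2; visible region now rows[0,2) x cols[3,4) = 2x1
Op 4 fold_up: fold axis h@1; visible region now rows[0,1) x cols[3,4) = 1x1
Op 5 cut(0, 0): punch at orig (0,3); cuts so far [(0, 3)]; region rows[0,1) x cols[3,4) = 1x1
Unfold 1 (reflect across h@1): 2 holes -> [(0, 3), (1, 3)]
Unfold 2 (reflect across h@2): 4 holes -> [(0, 3), (1, 3), (2, 3), (3, 3)]
Unfold 3 (reflect across v@3): 8 holes -> [(0, 2), (0, 3), (1, 2), (1, 3), (2, 2), (2, 3), (3, 2), (3, 3)]
Unfold 4 (reflect across v@2): 16 holes -> [(0, 0), (0, 1), (0, 2), (0, 3), (1, 0), (1, 1), (1, 2), (1, 3), (2, 0), (2, 1), (2, 2), (2, 3), (3, 0), (3, 1), (3, 2), (3, 3)]
Holes: [(0, 0), (0, 1), (0, 2), (0, 3), (1, 0), (1, 1), (1, 2), (1, 3), (2, 0), (2, 1), (2, 2), (2, 3), (3, 0), (3, 1), (3, 2), (3, 3)]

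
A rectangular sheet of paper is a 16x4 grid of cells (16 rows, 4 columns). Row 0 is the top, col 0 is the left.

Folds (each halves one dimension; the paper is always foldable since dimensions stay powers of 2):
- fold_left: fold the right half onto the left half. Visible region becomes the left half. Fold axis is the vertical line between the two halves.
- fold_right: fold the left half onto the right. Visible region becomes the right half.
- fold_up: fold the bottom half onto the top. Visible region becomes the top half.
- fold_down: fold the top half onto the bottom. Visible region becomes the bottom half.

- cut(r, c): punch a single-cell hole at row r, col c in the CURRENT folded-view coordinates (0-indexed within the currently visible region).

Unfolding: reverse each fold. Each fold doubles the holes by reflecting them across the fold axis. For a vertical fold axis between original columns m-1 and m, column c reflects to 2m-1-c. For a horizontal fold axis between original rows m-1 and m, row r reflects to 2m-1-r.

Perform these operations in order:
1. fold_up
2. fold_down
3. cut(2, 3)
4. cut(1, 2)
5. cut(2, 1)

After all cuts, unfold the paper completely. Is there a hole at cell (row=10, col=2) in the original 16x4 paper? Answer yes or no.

Answer: yes

Derivation:
Op 1 fold_up: fold axis h@8; visible region now rows[0,8) x cols[0,4) = 8x4
Op 2 fold_down: fold axis h@4; visible region now rows[4,8) x cols[0,4) = 4x4
Op 3 cut(2, 3): punch at orig (6,3); cuts so far [(6, 3)]; region rows[4,8) x cols[0,4) = 4x4
Op 4 cut(1, 2): punch at orig (5,2); cuts so far [(5, 2), (6, 3)]; region rows[4,8) x cols[0,4) = 4x4
Op 5 cut(2, 1): punch at orig (6,1); cuts so far [(5, 2), (6, 1), (6, 3)]; region rows[4,8) x cols[0,4) = 4x4
Unfold 1 (reflect across h@4): 6 holes -> [(1, 1), (1, 3), (2, 2), (5, 2), (6, 1), (6, 3)]
Unfold 2 (reflect across h@8): 12 holes -> [(1, 1), (1, 3), (2, 2), (5, 2), (6, 1), (6, 3), (9, 1), (9, 3), (10, 2), (13, 2), (14, 1), (14, 3)]
Holes: [(1, 1), (1, 3), (2, 2), (5, 2), (6, 1), (6, 3), (9, 1), (9, 3), (10, 2), (13, 2), (14, 1), (14, 3)]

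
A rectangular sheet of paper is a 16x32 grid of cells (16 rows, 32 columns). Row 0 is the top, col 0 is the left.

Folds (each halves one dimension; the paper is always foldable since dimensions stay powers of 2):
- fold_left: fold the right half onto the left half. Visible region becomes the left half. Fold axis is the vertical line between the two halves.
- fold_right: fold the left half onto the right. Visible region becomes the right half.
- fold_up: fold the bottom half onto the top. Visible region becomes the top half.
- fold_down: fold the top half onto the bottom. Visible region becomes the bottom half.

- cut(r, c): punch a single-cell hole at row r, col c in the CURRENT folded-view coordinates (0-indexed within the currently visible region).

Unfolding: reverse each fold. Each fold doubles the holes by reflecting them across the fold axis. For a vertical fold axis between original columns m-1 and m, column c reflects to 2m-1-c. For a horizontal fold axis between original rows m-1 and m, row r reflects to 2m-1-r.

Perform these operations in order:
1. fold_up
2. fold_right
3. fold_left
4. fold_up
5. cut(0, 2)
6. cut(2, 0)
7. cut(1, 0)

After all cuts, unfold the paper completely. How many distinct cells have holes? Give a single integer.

Answer: 48

Derivation:
Op 1 fold_up: fold axis h@8; visible region now rows[0,8) x cols[0,32) = 8x32
Op 2 fold_right: fold axis v@16; visible region now rows[0,8) x cols[16,32) = 8x16
Op 3 fold_left: fold axis v@24; visible region now rows[0,8) x cols[16,24) = 8x8
Op 4 fold_up: fold axis h@4; visible region now rows[0,4) x cols[16,24) = 4x8
Op 5 cut(0, 2): punch at orig (0,18); cuts so far [(0, 18)]; region rows[0,4) x cols[16,24) = 4x8
Op 6 cut(2, 0): punch at orig (2,16); cuts so far [(0, 18), (2, 16)]; region rows[0,4) x cols[16,24) = 4x8
Op 7 cut(1, 0): punch at orig (1,16); cuts so far [(0, 18), (1, 16), (2, 16)]; region rows[0,4) x cols[16,24) = 4x8
Unfold 1 (reflect across h@4): 6 holes -> [(0, 18), (1, 16), (2, 16), (5, 16), (6, 16), (7, 18)]
Unfold 2 (reflect across v@24): 12 holes -> [(0, 18), (0, 29), (1, 16), (1, 31), (2, 16), (2, 31), (5, 16), (5, 31), (6, 16), (6, 31), (7, 18), (7, 29)]
Unfold 3 (reflect across v@16): 24 holes -> [(0, 2), (0, 13), (0, 18), (0, 29), (1, 0), (1, 15), (1, 16), (1, 31), (2, 0), (2, 15), (2, 16), (2, 31), (5, 0), (5, 15), (5, 16), (5, 31), (6, 0), (6, 15), (6, 16), (6, 31), (7, 2), (7, 13), (7, 18), (7, 29)]
Unfold 4 (reflect across h@8): 48 holes -> [(0, 2), (0, 13), (0, 18), (0, 29), (1, 0), (1, 15), (1, 16), (1, 31), (2, 0), (2, 15), (2, 16), (2, 31), (5, 0), (5, 15), (5, 16), (5, 31), (6, 0), (6, 15), (6, 16), (6, 31), (7, 2), (7, 13), (7, 18), (7, 29), (8, 2), (8, 13), (8, 18), (8, 29), (9, 0), (9, 15), (9, 16), (9, 31), (10, 0), (10, 15), (10, 16), (10, 31), (13, 0), (13, 15), (13, 16), (13, 31), (14, 0), (14, 15), (14, 16), (14, 31), (15, 2), (15, 13), (15, 18), (15, 29)]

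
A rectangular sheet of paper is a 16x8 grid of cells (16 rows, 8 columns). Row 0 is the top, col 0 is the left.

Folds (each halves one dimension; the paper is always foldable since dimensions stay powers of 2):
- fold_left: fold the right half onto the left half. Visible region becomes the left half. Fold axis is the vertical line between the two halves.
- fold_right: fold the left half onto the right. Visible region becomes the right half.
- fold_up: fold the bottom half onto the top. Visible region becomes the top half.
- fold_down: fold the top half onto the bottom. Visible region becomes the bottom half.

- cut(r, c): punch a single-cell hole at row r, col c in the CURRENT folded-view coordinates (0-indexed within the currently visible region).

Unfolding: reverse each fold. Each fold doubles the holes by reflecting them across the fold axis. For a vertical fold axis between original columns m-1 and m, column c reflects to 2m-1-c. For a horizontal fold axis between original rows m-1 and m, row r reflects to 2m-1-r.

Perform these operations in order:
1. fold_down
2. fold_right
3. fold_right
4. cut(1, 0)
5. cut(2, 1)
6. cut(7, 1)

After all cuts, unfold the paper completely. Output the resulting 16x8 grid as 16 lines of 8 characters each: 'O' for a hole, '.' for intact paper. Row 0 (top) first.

Op 1 fold_down: fold axis h@8; visible region now rows[8,16) x cols[0,8) = 8x8
Op 2 fold_right: fold axis v@4; visible region now rows[8,16) x cols[4,8) = 8x4
Op 3 fold_right: fold axis v@6; visible region now rows[8,16) x cols[6,8) = 8x2
Op 4 cut(1, 0): punch at orig (9,6); cuts so far [(9, 6)]; region rows[8,16) x cols[6,8) = 8x2
Op 5 cut(2, 1): punch at orig (10,7); cuts so far [(9, 6), (10, 7)]; region rows[8,16) x cols[6,8) = 8x2
Op 6 cut(7, 1): punch at orig (15,7); cuts so far [(9, 6), (10, 7), (15, 7)]; region rows[8,16) x cols[6,8) = 8x2
Unfold 1 (reflect across v@6): 6 holes -> [(9, 5), (9, 6), (10, 4), (10, 7), (15, 4), (15, 7)]
Unfold 2 (reflect across v@4): 12 holes -> [(9, 1), (9, 2), (9, 5), (9, 6), (10, 0), (10, 3), (10, 4), (10, 7), (15, 0), (15, 3), (15, 4), (15, 7)]
Unfold 3 (reflect across h@8): 24 holes -> [(0, 0), (0, 3), (0, 4), (0, 7), (5, 0), (5, 3), (5, 4), (5, 7), (6, 1), (6, 2), (6, 5), (6, 6), (9, 1), (9, 2), (9, 5), (9, 6), (10, 0), (10, 3), (10, 4), (10, 7), (15, 0), (15, 3), (15, 4), (15, 7)]

Answer: O..OO..O
........
........
........
........
O..OO..O
.OO..OO.
........
........
.OO..OO.
O..OO..O
........
........
........
........
O..OO..O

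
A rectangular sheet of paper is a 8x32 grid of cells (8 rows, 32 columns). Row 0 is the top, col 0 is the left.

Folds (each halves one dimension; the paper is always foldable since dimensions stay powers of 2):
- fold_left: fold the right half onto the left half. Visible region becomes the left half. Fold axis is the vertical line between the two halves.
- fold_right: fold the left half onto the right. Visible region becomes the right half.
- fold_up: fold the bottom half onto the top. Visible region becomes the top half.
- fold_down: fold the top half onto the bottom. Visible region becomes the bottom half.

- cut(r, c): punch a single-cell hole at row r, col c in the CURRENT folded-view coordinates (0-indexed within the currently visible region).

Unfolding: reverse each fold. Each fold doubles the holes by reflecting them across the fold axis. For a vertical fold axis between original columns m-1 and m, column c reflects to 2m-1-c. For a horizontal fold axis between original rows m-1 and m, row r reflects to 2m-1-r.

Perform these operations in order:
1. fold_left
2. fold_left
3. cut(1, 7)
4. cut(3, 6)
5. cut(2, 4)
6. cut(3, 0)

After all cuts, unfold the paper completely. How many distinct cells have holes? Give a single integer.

Op 1 fold_left: fold axis v@16; visible region now rows[0,8) x cols[0,16) = 8x16
Op 2 fold_left: fold axis v@8; visible region now rows[0,8) x cols[0,8) = 8x8
Op 3 cut(1, 7): punch at orig (1,7); cuts so far [(1, 7)]; region rows[0,8) x cols[0,8) = 8x8
Op 4 cut(3, 6): punch at orig (3,6); cuts so far [(1, 7), (3, 6)]; region rows[0,8) x cols[0,8) = 8x8
Op 5 cut(2, 4): punch at orig (2,4); cuts so far [(1, 7), (2, 4), (3, 6)]; region rows[0,8) x cols[0,8) = 8x8
Op 6 cut(3, 0): punch at orig (3,0); cuts so far [(1, 7), (2, 4), (3, 0), (3, 6)]; region rows[0,8) x cols[0,8) = 8x8
Unfold 1 (reflect across v@8): 8 holes -> [(1, 7), (1, 8), (2, 4), (2, 11), (3, 0), (3, 6), (3, 9), (3, 15)]
Unfold 2 (reflect across v@16): 16 holes -> [(1, 7), (1, 8), (1, 23), (1, 24), (2, 4), (2, 11), (2, 20), (2, 27), (3, 0), (3, 6), (3, 9), (3, 15), (3, 16), (3, 22), (3, 25), (3, 31)]

Answer: 16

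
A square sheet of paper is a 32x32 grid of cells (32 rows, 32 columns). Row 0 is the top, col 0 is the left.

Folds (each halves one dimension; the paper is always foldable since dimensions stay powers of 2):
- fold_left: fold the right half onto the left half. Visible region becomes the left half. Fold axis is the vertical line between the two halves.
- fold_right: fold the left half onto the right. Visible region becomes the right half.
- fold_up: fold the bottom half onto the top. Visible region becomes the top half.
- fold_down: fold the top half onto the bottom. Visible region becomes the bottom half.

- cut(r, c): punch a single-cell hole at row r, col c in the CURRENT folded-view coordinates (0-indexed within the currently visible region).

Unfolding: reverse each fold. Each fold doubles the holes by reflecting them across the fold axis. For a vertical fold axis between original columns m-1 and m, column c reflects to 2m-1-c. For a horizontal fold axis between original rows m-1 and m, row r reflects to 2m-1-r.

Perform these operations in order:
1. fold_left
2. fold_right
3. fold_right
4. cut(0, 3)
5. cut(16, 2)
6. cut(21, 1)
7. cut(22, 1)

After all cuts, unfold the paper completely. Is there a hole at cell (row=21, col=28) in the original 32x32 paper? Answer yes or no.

Op 1 fold_left: fold axis v@16; visible region now rows[0,32) x cols[0,16) = 32x16
Op 2 fold_right: fold axis v@8; visible region now rows[0,32) x cols[8,16) = 32x8
Op 3 fold_right: fold axis v@12; visible region now rows[0,32) x cols[12,16) = 32x4
Op 4 cut(0, 3): punch at orig (0,15); cuts so far [(0, 15)]; region rows[0,32) x cols[12,16) = 32x4
Op 5 cut(16, 2): punch at orig (16,14); cuts so far [(0, 15), (16, 14)]; region rows[0,32) x cols[12,16) = 32x4
Op 6 cut(21, 1): punch at orig (21,13); cuts so far [(0, 15), (16, 14), (21, 13)]; region rows[0,32) x cols[12,16) = 32x4
Op 7 cut(22, 1): punch at orig (22,13); cuts so far [(0, 15), (16, 14), (21, 13), (22, 13)]; region rows[0,32) x cols[12,16) = 32x4
Unfold 1 (reflect across v@12): 8 holes -> [(0, 8), (0, 15), (16, 9), (16, 14), (21, 10), (21, 13), (22, 10), (22, 13)]
Unfold 2 (reflect across v@8): 16 holes -> [(0, 0), (0, 7), (0, 8), (0, 15), (16, 1), (16, 6), (16, 9), (16, 14), (21, 2), (21, 5), (21, 10), (21, 13), (22, 2), (22, 5), (22, 10), (22, 13)]
Unfold 3 (reflect across v@16): 32 holes -> [(0, 0), (0, 7), (0, 8), (0, 15), (0, 16), (0, 23), (0, 24), (0, 31), (16, 1), (16, 6), (16, 9), (16, 14), (16, 17), (16, 22), (16, 25), (16, 30), (21, 2), (21, 5), (21, 10), (21, 13), (21, 18), (21, 21), (21, 26), (21, 29), (22, 2), (22, 5), (22, 10), (22, 13), (22, 18), (22, 21), (22, 26), (22, 29)]
Holes: [(0, 0), (0, 7), (0, 8), (0, 15), (0, 16), (0, 23), (0, 24), (0, 31), (16, 1), (16, 6), (16, 9), (16, 14), (16, 17), (16, 22), (16, 25), (16, 30), (21, 2), (21, 5), (21, 10), (21, 13), (21, 18), (21, 21), (21, 26), (21, 29), (22, 2), (22, 5), (22, 10), (22, 13), (22, 18), (22, 21), (22, 26), (22, 29)]

Answer: no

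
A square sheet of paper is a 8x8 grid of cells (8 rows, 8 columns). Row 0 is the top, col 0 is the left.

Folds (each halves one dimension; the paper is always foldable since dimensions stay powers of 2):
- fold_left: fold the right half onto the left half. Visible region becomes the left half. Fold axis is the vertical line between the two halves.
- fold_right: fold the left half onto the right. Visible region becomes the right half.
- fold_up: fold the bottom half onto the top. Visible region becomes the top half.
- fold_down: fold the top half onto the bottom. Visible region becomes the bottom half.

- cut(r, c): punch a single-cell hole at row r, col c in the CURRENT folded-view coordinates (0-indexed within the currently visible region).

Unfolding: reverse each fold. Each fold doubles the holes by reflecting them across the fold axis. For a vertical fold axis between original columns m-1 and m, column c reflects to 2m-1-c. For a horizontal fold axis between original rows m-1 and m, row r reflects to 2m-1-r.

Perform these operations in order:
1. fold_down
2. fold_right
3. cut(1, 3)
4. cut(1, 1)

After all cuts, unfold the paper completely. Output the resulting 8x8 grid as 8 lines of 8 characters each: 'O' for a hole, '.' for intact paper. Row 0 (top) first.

Op 1 fold_down: fold axis h@4; visible region now rows[4,8) x cols[0,8) = 4x8
Op 2 fold_right: fold axis v@4; visible region now rows[4,8) x cols[4,8) = 4x4
Op 3 cut(1, 3): punch at orig (5,7); cuts so far [(5, 7)]; region rows[4,8) x cols[4,8) = 4x4
Op 4 cut(1, 1): punch at orig (5,5); cuts so far [(5, 5), (5, 7)]; region rows[4,8) x cols[4,8) = 4x4
Unfold 1 (reflect across v@4): 4 holes -> [(5, 0), (5, 2), (5, 5), (5, 7)]
Unfold 2 (reflect across h@4): 8 holes -> [(2, 0), (2, 2), (2, 5), (2, 7), (5, 0), (5, 2), (5, 5), (5, 7)]

Answer: ........
........
O.O..O.O
........
........
O.O..O.O
........
........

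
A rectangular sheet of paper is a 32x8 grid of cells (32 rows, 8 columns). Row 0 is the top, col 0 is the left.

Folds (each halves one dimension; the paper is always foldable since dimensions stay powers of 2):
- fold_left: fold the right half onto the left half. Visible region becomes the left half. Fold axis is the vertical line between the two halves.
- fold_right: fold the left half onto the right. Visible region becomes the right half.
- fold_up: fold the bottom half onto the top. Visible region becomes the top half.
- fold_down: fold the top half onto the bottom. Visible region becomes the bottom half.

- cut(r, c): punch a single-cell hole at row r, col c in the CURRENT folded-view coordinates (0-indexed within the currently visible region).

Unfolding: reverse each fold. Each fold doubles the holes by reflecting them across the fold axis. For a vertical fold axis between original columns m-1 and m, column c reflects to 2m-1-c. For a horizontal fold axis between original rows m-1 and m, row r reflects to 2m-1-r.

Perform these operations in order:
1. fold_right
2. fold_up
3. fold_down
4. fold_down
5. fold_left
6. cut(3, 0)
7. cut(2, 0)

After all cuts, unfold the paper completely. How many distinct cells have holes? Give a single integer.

Answer: 64

Derivation:
Op 1 fold_right: fold axis v@4; visible region now rows[0,32) x cols[4,8) = 32x4
Op 2 fold_up: fold axis h@16; visible region now rows[0,16) x cols[4,8) = 16x4
Op 3 fold_down: fold axis h@8; visible region now rows[8,16) x cols[4,8) = 8x4
Op 4 fold_down: fold axis h@12; visible region now rows[12,16) x cols[4,8) = 4x4
Op 5 fold_left: fold axis v@6; visible region now rows[12,16) x cols[4,6) = 4x2
Op 6 cut(3, 0): punch at orig (15,4); cuts so far [(15, 4)]; region rows[12,16) x cols[4,6) = 4x2
Op 7 cut(2, 0): punch at orig (14,4); cuts so far [(14, 4), (15, 4)]; region rows[12,16) x cols[4,6) = 4x2
Unfold 1 (reflect across v@6): 4 holes -> [(14, 4), (14, 7), (15, 4), (15, 7)]
Unfold 2 (reflect across h@12): 8 holes -> [(8, 4), (8, 7), (9, 4), (9, 7), (14, 4), (14, 7), (15, 4), (15, 7)]
Unfold 3 (reflect across h@8): 16 holes -> [(0, 4), (0, 7), (1, 4), (1, 7), (6, 4), (6, 7), (7, 4), (7, 7), (8, 4), (8, 7), (9, 4), (9, 7), (14, 4), (14, 7), (15, 4), (15, 7)]
Unfold 4 (reflect across h@16): 32 holes -> [(0, 4), (0, 7), (1, 4), (1, 7), (6, 4), (6, 7), (7, 4), (7, 7), (8, 4), (8, 7), (9, 4), (9, 7), (14, 4), (14, 7), (15, 4), (15, 7), (16, 4), (16, 7), (17, 4), (17, 7), (22, 4), (22, 7), (23, 4), (23, 7), (24, 4), (24, 7), (25, 4), (25, 7), (30, 4), (30, 7), (31, 4), (31, 7)]
Unfold 5 (reflect across v@4): 64 holes -> [(0, 0), (0, 3), (0, 4), (0, 7), (1, 0), (1, 3), (1, 4), (1, 7), (6, 0), (6, 3), (6, 4), (6, 7), (7, 0), (7, 3), (7, 4), (7, 7), (8, 0), (8, 3), (8, 4), (8, 7), (9, 0), (9, 3), (9, 4), (9, 7), (14, 0), (14, 3), (14, 4), (14, 7), (15, 0), (15, 3), (15, 4), (15, 7), (16, 0), (16, 3), (16, 4), (16, 7), (17, 0), (17, 3), (17, 4), (17, 7), (22, 0), (22, 3), (22, 4), (22, 7), (23, 0), (23, 3), (23, 4), (23, 7), (24, 0), (24, 3), (24, 4), (24, 7), (25, 0), (25, 3), (25, 4), (25, 7), (30, 0), (30, 3), (30, 4), (30, 7), (31, 0), (31, 3), (31, 4), (31, 7)]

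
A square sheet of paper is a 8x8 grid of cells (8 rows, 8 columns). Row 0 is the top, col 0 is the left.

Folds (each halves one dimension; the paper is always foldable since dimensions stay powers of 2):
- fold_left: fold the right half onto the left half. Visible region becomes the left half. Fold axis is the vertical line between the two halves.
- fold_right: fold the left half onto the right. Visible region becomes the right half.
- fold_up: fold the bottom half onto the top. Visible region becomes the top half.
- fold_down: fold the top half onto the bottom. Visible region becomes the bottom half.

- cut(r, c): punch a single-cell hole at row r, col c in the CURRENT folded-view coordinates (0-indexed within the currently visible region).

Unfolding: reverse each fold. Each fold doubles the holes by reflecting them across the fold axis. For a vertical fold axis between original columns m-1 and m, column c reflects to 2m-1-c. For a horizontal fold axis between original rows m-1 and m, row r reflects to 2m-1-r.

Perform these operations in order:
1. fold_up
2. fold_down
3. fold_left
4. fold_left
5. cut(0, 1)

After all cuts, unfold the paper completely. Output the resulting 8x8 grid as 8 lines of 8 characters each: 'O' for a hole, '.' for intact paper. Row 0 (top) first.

Op 1 fold_up: fold axis h@4; visible region now rows[0,4) x cols[0,8) = 4x8
Op 2 fold_down: fold axis h@2; visible region now rows[2,4) x cols[0,8) = 2x8
Op 3 fold_left: fold axis v@4; visible region now rows[2,4) x cols[0,4) = 2x4
Op 4 fold_left: fold axis v@2; visible region now rows[2,4) x cols[0,2) = 2x2
Op 5 cut(0, 1): punch at orig (2,1); cuts so far [(2, 1)]; region rows[2,4) x cols[0,2) = 2x2
Unfold 1 (reflect across v@2): 2 holes -> [(2, 1), (2, 2)]
Unfold 2 (reflect across v@4): 4 holes -> [(2, 1), (2, 2), (2, 5), (2, 6)]
Unfold 3 (reflect across h@2): 8 holes -> [(1, 1), (1, 2), (1, 5), (1, 6), (2, 1), (2, 2), (2, 5), (2, 6)]
Unfold 4 (reflect across h@4): 16 holes -> [(1, 1), (1, 2), (1, 5), (1, 6), (2, 1), (2, 2), (2, 5), (2, 6), (5, 1), (5, 2), (5, 5), (5, 6), (6, 1), (6, 2), (6, 5), (6, 6)]

Answer: ........
.OO..OO.
.OO..OO.
........
........
.OO..OO.
.OO..OO.
........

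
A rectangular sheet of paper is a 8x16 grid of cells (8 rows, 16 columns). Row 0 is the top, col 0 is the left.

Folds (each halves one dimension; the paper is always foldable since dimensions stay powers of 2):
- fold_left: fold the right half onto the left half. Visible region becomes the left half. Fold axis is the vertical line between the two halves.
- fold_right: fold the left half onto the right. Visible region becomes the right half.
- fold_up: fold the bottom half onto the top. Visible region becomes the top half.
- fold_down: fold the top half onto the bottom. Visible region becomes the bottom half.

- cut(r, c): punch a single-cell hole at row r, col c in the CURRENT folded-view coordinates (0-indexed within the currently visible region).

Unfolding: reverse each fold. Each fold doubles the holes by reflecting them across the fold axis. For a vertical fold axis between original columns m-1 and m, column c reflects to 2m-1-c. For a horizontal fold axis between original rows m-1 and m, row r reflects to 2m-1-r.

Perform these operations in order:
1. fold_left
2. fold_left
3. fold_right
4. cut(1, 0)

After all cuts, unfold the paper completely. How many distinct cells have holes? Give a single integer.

Answer: 8

Derivation:
Op 1 fold_left: fold axis v@8; visible region now rows[0,8) x cols[0,8) = 8x8
Op 2 fold_left: fold axis v@4; visible region now rows[0,8) x cols[0,4) = 8x4
Op 3 fold_right: fold axis v@2; visible region now rows[0,8) x cols[2,4) = 8x2
Op 4 cut(1, 0): punch at orig (1,2); cuts so far [(1, 2)]; region rows[0,8) x cols[2,4) = 8x2
Unfold 1 (reflect across v@2): 2 holes -> [(1, 1), (1, 2)]
Unfold 2 (reflect across v@4): 4 holes -> [(1, 1), (1, 2), (1, 5), (1, 6)]
Unfold 3 (reflect across v@8): 8 holes -> [(1, 1), (1, 2), (1, 5), (1, 6), (1, 9), (1, 10), (1, 13), (1, 14)]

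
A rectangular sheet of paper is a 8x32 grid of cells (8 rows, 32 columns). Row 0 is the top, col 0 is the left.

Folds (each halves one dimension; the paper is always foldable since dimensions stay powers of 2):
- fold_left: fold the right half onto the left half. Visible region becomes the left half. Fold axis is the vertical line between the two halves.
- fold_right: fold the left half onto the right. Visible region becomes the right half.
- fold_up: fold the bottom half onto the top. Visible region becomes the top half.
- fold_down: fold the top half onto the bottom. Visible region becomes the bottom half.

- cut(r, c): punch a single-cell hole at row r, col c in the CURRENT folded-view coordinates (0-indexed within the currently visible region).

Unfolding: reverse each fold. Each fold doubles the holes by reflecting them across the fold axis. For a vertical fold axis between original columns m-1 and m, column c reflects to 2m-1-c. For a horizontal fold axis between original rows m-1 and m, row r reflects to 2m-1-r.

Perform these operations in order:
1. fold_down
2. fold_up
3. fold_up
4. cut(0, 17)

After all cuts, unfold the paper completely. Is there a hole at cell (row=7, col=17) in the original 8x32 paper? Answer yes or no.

Answer: yes

Derivation:
Op 1 fold_down: fold axis h@4; visible region now rows[4,8) x cols[0,32) = 4x32
Op 2 fold_up: fold axis h@6; visible region now rows[4,6) x cols[0,32) = 2x32
Op 3 fold_up: fold axis h@5; visible region now rows[4,5) x cols[0,32) = 1x32
Op 4 cut(0, 17): punch at orig (4,17); cuts so far [(4, 17)]; region rows[4,5) x cols[0,32) = 1x32
Unfold 1 (reflect across h@5): 2 holes -> [(4, 17), (5, 17)]
Unfold 2 (reflect across h@6): 4 holes -> [(4, 17), (5, 17), (6, 17), (7, 17)]
Unfold 3 (reflect across h@4): 8 holes -> [(0, 17), (1, 17), (2, 17), (3, 17), (4, 17), (5, 17), (6, 17), (7, 17)]
Holes: [(0, 17), (1, 17), (2, 17), (3, 17), (4, 17), (5, 17), (6, 17), (7, 17)]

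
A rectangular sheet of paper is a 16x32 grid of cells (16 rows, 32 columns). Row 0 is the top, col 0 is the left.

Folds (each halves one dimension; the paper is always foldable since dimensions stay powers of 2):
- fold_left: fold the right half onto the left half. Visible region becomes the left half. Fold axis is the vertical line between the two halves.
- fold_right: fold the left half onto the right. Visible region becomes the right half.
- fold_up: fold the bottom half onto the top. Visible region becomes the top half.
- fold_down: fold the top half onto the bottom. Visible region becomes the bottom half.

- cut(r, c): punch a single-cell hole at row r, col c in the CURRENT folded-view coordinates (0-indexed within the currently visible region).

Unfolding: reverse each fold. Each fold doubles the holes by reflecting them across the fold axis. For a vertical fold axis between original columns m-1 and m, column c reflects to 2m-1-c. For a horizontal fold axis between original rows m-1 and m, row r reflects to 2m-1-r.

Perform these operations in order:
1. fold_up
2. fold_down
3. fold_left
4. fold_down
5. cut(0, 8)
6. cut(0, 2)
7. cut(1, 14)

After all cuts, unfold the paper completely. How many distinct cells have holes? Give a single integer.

Op 1 fold_up: fold axis h@8; visible region now rows[0,8) x cols[0,32) = 8x32
Op 2 fold_down: fold axis h@4; visible region now rows[4,8) x cols[0,32) = 4x32
Op 3 fold_left: fold axis v@16; visible region now rows[4,8) x cols[0,16) = 4x16
Op 4 fold_down: fold axis h@6; visible region now rows[6,8) x cols[0,16) = 2x16
Op 5 cut(0, 8): punch at orig (6,8); cuts so far [(6, 8)]; region rows[6,8) x cols[0,16) = 2x16
Op 6 cut(0, 2): punch at orig (6,2); cuts so far [(6, 2), (6, 8)]; region rows[6,8) x cols[0,16) = 2x16
Op 7 cut(1, 14): punch at orig (7,14); cuts so far [(6, 2), (6, 8), (7, 14)]; region rows[6,8) x cols[0,16) = 2x16
Unfold 1 (reflect across h@6): 6 holes -> [(4, 14), (5, 2), (5, 8), (6, 2), (6, 8), (7, 14)]
Unfold 2 (reflect across v@16): 12 holes -> [(4, 14), (4, 17), (5, 2), (5, 8), (5, 23), (5, 29), (6, 2), (6, 8), (6, 23), (6, 29), (7, 14), (7, 17)]
Unfold 3 (reflect across h@4): 24 holes -> [(0, 14), (0, 17), (1, 2), (1, 8), (1, 23), (1, 29), (2, 2), (2, 8), (2, 23), (2, 29), (3, 14), (3, 17), (4, 14), (4, 17), (5, 2), (5, 8), (5, 23), (5, 29), (6, 2), (6, 8), (6, 23), (6, 29), (7, 14), (7, 17)]
Unfold 4 (reflect across h@8): 48 holes -> [(0, 14), (0, 17), (1, 2), (1, 8), (1, 23), (1, 29), (2, 2), (2, 8), (2, 23), (2, 29), (3, 14), (3, 17), (4, 14), (4, 17), (5, 2), (5, 8), (5, 23), (5, 29), (6, 2), (6, 8), (6, 23), (6, 29), (7, 14), (7, 17), (8, 14), (8, 17), (9, 2), (9, 8), (9, 23), (9, 29), (10, 2), (10, 8), (10, 23), (10, 29), (11, 14), (11, 17), (12, 14), (12, 17), (13, 2), (13, 8), (13, 23), (13, 29), (14, 2), (14, 8), (14, 23), (14, 29), (15, 14), (15, 17)]

Answer: 48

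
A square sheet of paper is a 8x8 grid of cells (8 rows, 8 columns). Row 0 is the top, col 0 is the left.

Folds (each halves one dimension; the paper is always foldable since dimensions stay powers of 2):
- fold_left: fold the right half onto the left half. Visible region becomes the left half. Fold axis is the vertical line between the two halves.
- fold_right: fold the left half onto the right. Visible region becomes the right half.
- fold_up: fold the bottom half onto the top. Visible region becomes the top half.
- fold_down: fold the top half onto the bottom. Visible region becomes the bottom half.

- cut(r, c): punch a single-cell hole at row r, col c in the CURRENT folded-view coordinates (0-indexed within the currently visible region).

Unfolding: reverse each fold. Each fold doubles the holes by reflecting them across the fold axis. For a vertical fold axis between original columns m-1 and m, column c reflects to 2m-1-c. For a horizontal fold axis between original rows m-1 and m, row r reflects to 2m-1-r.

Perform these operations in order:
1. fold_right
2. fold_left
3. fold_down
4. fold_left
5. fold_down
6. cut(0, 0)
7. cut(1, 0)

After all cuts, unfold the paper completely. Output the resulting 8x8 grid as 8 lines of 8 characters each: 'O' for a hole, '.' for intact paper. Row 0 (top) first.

Answer: OOOOOOOO
OOOOOOOO
OOOOOOOO
OOOOOOOO
OOOOOOOO
OOOOOOOO
OOOOOOOO
OOOOOOOO

Derivation:
Op 1 fold_right: fold axis v@4; visible region now rows[0,8) x cols[4,8) = 8x4
Op 2 fold_left: fold axis v@6; visible region now rows[0,8) x cols[4,6) = 8x2
Op 3 fold_down: fold axis h@4; visible region now rows[4,8) x cols[4,6) = 4x2
Op 4 fold_left: fold axis v@5; visible region now rows[4,8) x cols[4,5) = 4x1
Op 5 fold_down: fold axis h@6; visible region now rows[6,8) x cols[4,5) = 2x1
Op 6 cut(0, 0): punch at orig (6,4); cuts so far [(6, 4)]; region rows[6,8) x cols[4,5) = 2x1
Op 7 cut(1, 0): punch at orig (7,4); cuts so far [(6, 4), (7, 4)]; region rows[6,8) x cols[4,5) = 2x1
Unfold 1 (reflect across h@6): 4 holes -> [(4, 4), (5, 4), (6, 4), (7, 4)]
Unfold 2 (reflect across v@5): 8 holes -> [(4, 4), (4, 5), (5, 4), (5, 5), (6, 4), (6, 5), (7, 4), (7, 5)]
Unfold 3 (reflect across h@4): 16 holes -> [(0, 4), (0, 5), (1, 4), (1, 5), (2, 4), (2, 5), (3, 4), (3, 5), (4, 4), (4, 5), (5, 4), (5, 5), (6, 4), (6, 5), (7, 4), (7, 5)]
Unfold 4 (reflect across v@6): 32 holes -> [(0, 4), (0, 5), (0, 6), (0, 7), (1, 4), (1, 5), (1, 6), (1, 7), (2, 4), (2, 5), (2, 6), (2, 7), (3, 4), (3, 5), (3, 6), (3, 7), (4, 4), (4, 5), (4, 6), (4, 7), (5, 4), (5, 5), (5, 6), (5, 7), (6, 4), (6, 5), (6, 6), (6, 7), (7, 4), (7, 5), (7, 6), (7, 7)]
Unfold 5 (reflect across v@4): 64 holes -> [(0, 0), (0, 1), (0, 2), (0, 3), (0, 4), (0, 5), (0, 6), (0, 7), (1, 0), (1, 1), (1, 2), (1, 3), (1, 4), (1, 5), (1, 6), (1, 7), (2, 0), (2, 1), (2, 2), (2, 3), (2, 4), (2, 5), (2, 6), (2, 7), (3, 0), (3, 1), (3, 2), (3, 3), (3, 4), (3, 5), (3, 6), (3, 7), (4, 0), (4, 1), (4, 2), (4, 3), (4, 4), (4, 5), (4, 6), (4, 7), (5, 0), (5, 1), (5, 2), (5, 3), (5, 4), (5, 5), (5, 6), (5, 7), (6, 0), (6, 1), (6, 2), (6, 3), (6, 4), (6, 5), (6, 6), (6, 7), (7, 0), (7, 1), (7, 2), (7, 3), (7, 4), (7, 5), (7, 6), (7, 7)]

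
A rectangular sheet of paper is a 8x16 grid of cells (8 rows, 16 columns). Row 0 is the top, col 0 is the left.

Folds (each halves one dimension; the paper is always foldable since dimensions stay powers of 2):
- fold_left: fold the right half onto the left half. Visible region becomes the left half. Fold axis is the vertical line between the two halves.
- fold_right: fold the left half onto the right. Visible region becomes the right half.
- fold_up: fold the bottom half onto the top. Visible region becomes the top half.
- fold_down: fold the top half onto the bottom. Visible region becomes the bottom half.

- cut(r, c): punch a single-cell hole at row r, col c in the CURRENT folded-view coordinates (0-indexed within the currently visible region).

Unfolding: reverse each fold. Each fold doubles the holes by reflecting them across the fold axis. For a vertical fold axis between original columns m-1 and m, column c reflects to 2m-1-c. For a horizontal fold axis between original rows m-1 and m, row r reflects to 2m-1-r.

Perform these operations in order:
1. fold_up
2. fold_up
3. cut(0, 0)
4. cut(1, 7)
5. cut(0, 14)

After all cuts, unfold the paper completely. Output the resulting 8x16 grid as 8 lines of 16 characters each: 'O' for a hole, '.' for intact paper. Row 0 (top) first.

Op 1 fold_up: fold axis h@4; visible region now rows[0,4) x cols[0,16) = 4x16
Op 2 fold_up: fold axis h@2; visible region now rows[0,2) x cols[0,16) = 2x16
Op 3 cut(0, 0): punch at orig (0,0); cuts so far [(0, 0)]; region rows[0,2) x cols[0,16) = 2x16
Op 4 cut(1, 7): punch at orig (1,7); cuts so far [(0, 0), (1, 7)]; region rows[0,2) x cols[0,16) = 2x16
Op 5 cut(0, 14): punch at orig (0,14); cuts so far [(0, 0), (0, 14), (1, 7)]; region rows[0,2) x cols[0,16) = 2x16
Unfold 1 (reflect across h@2): 6 holes -> [(0, 0), (0, 14), (1, 7), (2, 7), (3, 0), (3, 14)]
Unfold 2 (reflect across h@4): 12 holes -> [(0, 0), (0, 14), (1, 7), (2, 7), (3, 0), (3, 14), (4, 0), (4, 14), (5, 7), (6, 7), (7, 0), (7, 14)]

Answer: O.............O.
.......O........
.......O........
O.............O.
O.............O.
.......O........
.......O........
O.............O.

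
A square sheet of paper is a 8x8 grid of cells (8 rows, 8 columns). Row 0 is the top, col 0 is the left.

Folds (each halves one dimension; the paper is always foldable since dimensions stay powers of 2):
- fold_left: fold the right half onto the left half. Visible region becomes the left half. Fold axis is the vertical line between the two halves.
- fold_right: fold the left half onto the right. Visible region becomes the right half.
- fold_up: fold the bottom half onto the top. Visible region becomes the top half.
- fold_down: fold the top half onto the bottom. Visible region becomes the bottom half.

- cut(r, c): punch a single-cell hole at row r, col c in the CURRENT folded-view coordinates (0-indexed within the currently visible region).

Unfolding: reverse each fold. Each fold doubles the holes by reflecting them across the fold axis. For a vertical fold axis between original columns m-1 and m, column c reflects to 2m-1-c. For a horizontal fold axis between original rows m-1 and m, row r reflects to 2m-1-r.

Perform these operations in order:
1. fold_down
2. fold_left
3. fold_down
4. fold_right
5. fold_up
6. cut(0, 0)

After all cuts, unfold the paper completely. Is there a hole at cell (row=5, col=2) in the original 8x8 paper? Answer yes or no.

Op 1 fold_down: fold axis h@4; visible region now rows[4,8) x cols[0,8) = 4x8
Op 2 fold_left: fold axis v@4; visible region now rows[4,8) x cols[0,4) = 4x4
Op 3 fold_down: fold axis h@6; visible region now rows[6,8) x cols[0,4) = 2x4
Op 4 fold_right: fold axis v@2; visible region now rows[6,8) x cols[2,4) = 2x2
Op 5 fold_up: fold axis h@7; visible region now rows[6,7) x cols[2,4) = 1x2
Op 6 cut(0, 0): punch at orig (6,2); cuts so far [(6, 2)]; region rows[6,7) x cols[2,4) = 1x2
Unfold 1 (reflect across h@7): 2 holes -> [(6, 2), (7, 2)]
Unfold 2 (reflect across v@2): 4 holes -> [(6, 1), (6, 2), (7, 1), (7, 2)]
Unfold 3 (reflect across h@6): 8 holes -> [(4, 1), (4, 2), (5, 1), (5, 2), (6, 1), (6, 2), (7, 1), (7, 2)]
Unfold 4 (reflect across v@4): 16 holes -> [(4, 1), (4, 2), (4, 5), (4, 6), (5, 1), (5, 2), (5, 5), (5, 6), (6, 1), (6, 2), (6, 5), (6, 6), (7, 1), (7, 2), (7, 5), (7, 6)]
Unfold 5 (reflect across h@4): 32 holes -> [(0, 1), (0, 2), (0, 5), (0, 6), (1, 1), (1, 2), (1, 5), (1, 6), (2, 1), (2, 2), (2, 5), (2, 6), (3, 1), (3, 2), (3, 5), (3, 6), (4, 1), (4, 2), (4, 5), (4, 6), (5, 1), (5, 2), (5, 5), (5, 6), (6, 1), (6, 2), (6, 5), (6, 6), (7, 1), (7, 2), (7, 5), (7, 6)]
Holes: [(0, 1), (0, 2), (0, 5), (0, 6), (1, 1), (1, 2), (1, 5), (1, 6), (2, 1), (2, 2), (2, 5), (2, 6), (3, 1), (3, 2), (3, 5), (3, 6), (4, 1), (4, 2), (4, 5), (4, 6), (5, 1), (5, 2), (5, 5), (5, 6), (6, 1), (6, 2), (6, 5), (6, 6), (7, 1), (7, 2), (7, 5), (7, 6)]

Answer: yes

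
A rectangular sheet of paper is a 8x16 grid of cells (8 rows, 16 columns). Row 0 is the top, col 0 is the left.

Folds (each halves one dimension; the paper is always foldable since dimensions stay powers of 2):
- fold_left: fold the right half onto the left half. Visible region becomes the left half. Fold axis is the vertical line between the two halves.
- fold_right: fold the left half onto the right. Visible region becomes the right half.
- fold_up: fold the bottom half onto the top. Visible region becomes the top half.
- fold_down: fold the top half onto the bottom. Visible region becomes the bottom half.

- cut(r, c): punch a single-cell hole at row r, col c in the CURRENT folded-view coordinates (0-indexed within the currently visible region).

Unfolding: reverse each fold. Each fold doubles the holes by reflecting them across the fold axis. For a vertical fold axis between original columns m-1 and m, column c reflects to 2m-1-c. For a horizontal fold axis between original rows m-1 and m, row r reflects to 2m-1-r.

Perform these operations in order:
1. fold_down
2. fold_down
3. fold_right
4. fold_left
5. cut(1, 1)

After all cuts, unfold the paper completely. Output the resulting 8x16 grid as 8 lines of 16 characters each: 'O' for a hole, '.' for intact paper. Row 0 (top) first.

Op 1 fold_down: fold axis h@4; visible region now rows[4,8) x cols[0,16) = 4x16
Op 2 fold_down: fold axis h@6; visible region now rows[6,8) x cols[0,16) = 2x16
Op 3 fold_right: fold axis v@8; visible region now rows[6,8) x cols[8,16) = 2x8
Op 4 fold_left: fold axis v@12; visible region now rows[6,8) x cols[8,12) = 2x4
Op 5 cut(1, 1): punch at orig (7,9); cuts so far [(7, 9)]; region rows[6,8) x cols[8,12) = 2x4
Unfold 1 (reflect across v@12): 2 holes -> [(7, 9), (7, 14)]
Unfold 2 (reflect across v@8): 4 holes -> [(7, 1), (7, 6), (7, 9), (7, 14)]
Unfold 3 (reflect across h@6): 8 holes -> [(4, 1), (4, 6), (4, 9), (4, 14), (7, 1), (7, 6), (7, 9), (7, 14)]
Unfold 4 (reflect across h@4): 16 holes -> [(0, 1), (0, 6), (0, 9), (0, 14), (3, 1), (3, 6), (3, 9), (3, 14), (4, 1), (4, 6), (4, 9), (4, 14), (7, 1), (7, 6), (7, 9), (7, 14)]

Answer: .O....O..O....O.
................
................
.O....O..O....O.
.O....O..O....O.
................
................
.O....O..O....O.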